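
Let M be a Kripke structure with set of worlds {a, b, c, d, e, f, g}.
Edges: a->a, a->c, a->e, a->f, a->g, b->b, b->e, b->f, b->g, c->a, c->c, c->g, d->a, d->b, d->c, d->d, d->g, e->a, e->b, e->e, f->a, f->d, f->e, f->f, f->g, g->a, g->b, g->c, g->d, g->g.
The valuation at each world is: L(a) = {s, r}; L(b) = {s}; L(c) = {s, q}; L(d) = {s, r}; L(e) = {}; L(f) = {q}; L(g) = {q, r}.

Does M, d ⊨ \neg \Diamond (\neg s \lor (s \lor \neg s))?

No

At d: \Diamond (\neg s \lor (s \lor \neg s)) is true, so \neg \Diamond (\neg s \lor (s \lor \neg s)) is false.
  At d: \Diamond (\neg s \lor (s \lor \neg s)) requires \neg s \lor (s \lor \neg s) at some successor in {a, b, c, d, g}.
    \neg s \lor (s \lor \neg s) holds at a, so \Diamond (\neg s \lor (s \lor \neg s)) is true at d.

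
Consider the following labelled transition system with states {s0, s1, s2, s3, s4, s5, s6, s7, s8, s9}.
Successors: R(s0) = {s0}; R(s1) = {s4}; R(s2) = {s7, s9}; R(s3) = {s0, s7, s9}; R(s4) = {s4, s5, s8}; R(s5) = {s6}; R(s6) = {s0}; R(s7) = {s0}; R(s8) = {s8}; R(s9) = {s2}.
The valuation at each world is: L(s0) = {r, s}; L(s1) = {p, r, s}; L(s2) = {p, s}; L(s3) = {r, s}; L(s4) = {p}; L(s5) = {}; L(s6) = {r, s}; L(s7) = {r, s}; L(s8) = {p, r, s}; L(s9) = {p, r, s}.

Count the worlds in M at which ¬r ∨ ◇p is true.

Recall that ◇ψ holds at a world iff ψ holds at some accessible world.
Let φ = ¬r ∨ ◇p. Evaluate φ at each world:
  s0 (successors {s0}): φ is false.
  s1 (successors {s4}): φ is true.
  s2 (successors {s7, s9}): φ is true.
  s3 (successors {s0, s7, s9}): φ is true.
  s4 (successors {s4, s5, s8}): φ is true.
  s5 (successors {s6}): φ is true.
  s6 (successors {s0}): φ is false.
  s7 (successors {s0}): φ is false.
  s8 (successors {s8}): φ is true.
  s9 (successors {s2}): φ is true.
For instance, at s6:
  At s6: ¬r is false, ◇p is false, so ¬r ∨ ◇p is false.
    At s6: ◇p requires p at some successor in {s0}.
      At s0: p is false.
    So ◇p is false at s6.
Satisfying worlds: {s1, s2, s3, s4, s5, s8, s9}

7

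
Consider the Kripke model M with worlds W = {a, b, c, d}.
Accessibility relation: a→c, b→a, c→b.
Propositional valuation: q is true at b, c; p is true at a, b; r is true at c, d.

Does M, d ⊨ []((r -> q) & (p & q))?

Yes

At d: no accessible worlds, so []((r -> q) & (p & q)) holds vacuously.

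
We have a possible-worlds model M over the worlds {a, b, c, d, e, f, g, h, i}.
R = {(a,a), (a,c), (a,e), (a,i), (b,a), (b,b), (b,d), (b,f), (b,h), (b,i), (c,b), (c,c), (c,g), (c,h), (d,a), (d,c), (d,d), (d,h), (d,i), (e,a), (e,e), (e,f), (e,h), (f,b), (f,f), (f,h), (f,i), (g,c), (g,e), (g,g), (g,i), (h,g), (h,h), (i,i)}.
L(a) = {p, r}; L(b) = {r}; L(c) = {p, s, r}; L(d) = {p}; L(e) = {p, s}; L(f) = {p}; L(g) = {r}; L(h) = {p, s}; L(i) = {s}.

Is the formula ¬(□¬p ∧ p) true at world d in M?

Yes

At d: □¬p ∧ p is false, so ¬(□¬p ∧ p) is true.
  At d: □¬p is false, p is true, so □¬p ∧ p is false.
    At d: □¬p requires ¬p at every successor {a, c, d, h, i}.
      ¬p fails at a, so □¬p is false at d.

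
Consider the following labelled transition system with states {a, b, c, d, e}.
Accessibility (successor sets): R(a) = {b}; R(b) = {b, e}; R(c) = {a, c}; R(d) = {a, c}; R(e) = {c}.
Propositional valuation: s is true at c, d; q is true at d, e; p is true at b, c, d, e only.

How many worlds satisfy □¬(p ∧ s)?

Let φ = □¬(p ∧ s). Evaluate φ at each world:
  a (successors {b}): φ is true.
  b (successors {b, e}): φ is true.
  c (successors {a, c}): φ is false.
  d (successors {a, c}): φ is false.
  e (successors {c}): φ is false.
For instance, at b:
  At b: □¬(p ∧ s) requires ¬(p ∧ s) at every successor {b, e}.
    At b: ¬(p ∧ s) is true.
    At e: ¬(p ∧ s) is true.
  So □¬(p ∧ s) is true at b.
Satisfying worlds: {a, b}

2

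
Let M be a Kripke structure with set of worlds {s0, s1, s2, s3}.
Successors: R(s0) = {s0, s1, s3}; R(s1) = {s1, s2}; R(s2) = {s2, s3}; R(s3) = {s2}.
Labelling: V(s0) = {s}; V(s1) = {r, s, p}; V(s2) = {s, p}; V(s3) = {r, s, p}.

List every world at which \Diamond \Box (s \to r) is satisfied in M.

none

Let φ = \Diamond \Box (s \to r). Evaluate φ at each world:
  s0 (successors {s0, s1, s3}): φ is false.
  s1 (successors {s1, s2}): φ is false.
  s2 (successors {s2, s3}): φ is false.
  s3 (successors {s2}): φ is false.
For instance, at s1:
  At s1: \Diamond \Box (s \to r) requires \Box (s \to r) at some successor in {s1, s2}.
    At s1: \Box (s \to r) is false.
    At s2: \Box (s \to r) is false.
  So \Diamond \Box (s \to r) is false at s1.
Satisfying worlds: none.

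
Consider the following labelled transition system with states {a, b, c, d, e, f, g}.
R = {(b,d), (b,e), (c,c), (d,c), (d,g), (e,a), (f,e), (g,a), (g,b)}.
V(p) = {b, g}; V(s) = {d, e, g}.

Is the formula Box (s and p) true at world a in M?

At a: no accessible worlds, so Box (s and p) holds vacuously.

Yes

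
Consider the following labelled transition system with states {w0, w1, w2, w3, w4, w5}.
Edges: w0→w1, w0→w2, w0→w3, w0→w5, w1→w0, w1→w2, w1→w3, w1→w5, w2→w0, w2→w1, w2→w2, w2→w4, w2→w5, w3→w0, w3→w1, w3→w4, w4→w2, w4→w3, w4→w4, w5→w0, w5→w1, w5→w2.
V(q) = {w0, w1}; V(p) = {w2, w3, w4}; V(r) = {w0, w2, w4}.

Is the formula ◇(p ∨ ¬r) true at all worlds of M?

Recall that ◇ψ holds at a world iff ψ holds at some accessible world.
Let φ = ◇(p ∨ ¬r). Evaluate φ at each world:
  w0 (successors {w1, w2, w3, w5}): φ is true.
  w1 (successors {w0, w2, w3, w5}): φ is true.
  w2 (successors {w0, w1, w2, w4, w5}): φ is true.
  w3 (successors {w0, w1, w4}): φ is true.
  w4 (successors {w2, w3, w4}): φ is true.
  w5 (successors {w0, w1, w2}): φ is true.
For instance, at w1:
  At w1: ◇(p ∨ ¬r) requires p ∨ ¬r at some successor in {w0, w2, w3, w5}.
    p ∨ ¬r holds at w2, so ◇(p ∨ ¬r) is true at w1.

Yes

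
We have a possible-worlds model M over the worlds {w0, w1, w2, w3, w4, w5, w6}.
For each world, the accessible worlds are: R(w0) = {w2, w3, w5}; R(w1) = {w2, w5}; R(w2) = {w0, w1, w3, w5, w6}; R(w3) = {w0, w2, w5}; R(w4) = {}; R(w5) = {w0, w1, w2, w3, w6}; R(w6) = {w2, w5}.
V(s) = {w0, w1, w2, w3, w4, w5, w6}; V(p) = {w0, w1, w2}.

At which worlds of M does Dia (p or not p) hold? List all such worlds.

Let φ = Dia (p or not p). Evaluate φ at each world:
  w0 (successors {w2, w3, w5}): φ is true.
  w1 (successors {w2, w5}): φ is true.
  w2 (successors {w0, w1, w3, w5, w6}): φ is true.
  w3 (successors {w0, w2, w5}): φ is true.
  w4 (successors ∅): φ is false.
  w5 (successors {w0, w1, w2, w3, w6}): φ is true.
  w6 (successors {w2, w5}): φ is true.
For instance, at w1:
  At w1: Dia (p or not p) requires p or not p at some successor in {w2, w5}.
    p or not p holds at w2, so Dia (p or not p) is true at w1.
Satisfying worlds: {w0, w1, w2, w3, w5, w6}

w0, w1, w2, w3, w5, w6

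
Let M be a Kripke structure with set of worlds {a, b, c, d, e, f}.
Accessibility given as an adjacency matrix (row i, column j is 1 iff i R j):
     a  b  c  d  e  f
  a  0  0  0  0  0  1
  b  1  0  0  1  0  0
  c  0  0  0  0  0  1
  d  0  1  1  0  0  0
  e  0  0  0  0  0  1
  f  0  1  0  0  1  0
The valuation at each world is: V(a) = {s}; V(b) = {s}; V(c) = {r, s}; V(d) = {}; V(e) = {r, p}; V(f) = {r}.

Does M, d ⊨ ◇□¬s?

Yes

At d: ◇□¬s requires □¬s at some successor in {b, c}.
  □¬s holds at c, so ◇□¬s is true at d.
    At c: □¬s requires ¬s at every successor {f}.
      At f: ¬s is true.
    So □¬s is true at c.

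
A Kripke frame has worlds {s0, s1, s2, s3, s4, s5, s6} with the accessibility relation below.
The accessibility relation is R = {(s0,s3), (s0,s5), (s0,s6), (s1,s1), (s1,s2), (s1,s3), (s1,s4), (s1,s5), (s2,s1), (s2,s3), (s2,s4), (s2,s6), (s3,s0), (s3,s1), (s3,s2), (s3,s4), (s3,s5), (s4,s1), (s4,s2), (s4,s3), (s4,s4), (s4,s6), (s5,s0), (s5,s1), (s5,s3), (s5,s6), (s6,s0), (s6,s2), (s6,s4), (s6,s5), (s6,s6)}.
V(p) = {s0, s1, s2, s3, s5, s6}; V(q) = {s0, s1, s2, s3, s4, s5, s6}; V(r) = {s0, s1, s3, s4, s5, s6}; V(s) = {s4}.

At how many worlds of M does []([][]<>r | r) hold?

7

Recall that []ψ holds at a world iff ψ holds at every accessible world, and <>ψ holds iff ψ holds at some accessible world.
Let φ = []([][]<>r | r). Evaluate φ at each world:
  s0 (successors {s3, s5, s6}): φ is true.
  s1 (successors {s1, s2, s3, s4, s5}): φ is true.
  s2 (successors {s1, s3, s4, s6}): φ is true.
  s3 (successors {s0, s1, s2, s4, s5}): φ is true.
  s4 (successors {s1, s2, s3, s4, s6}): φ is true.
  s5 (successors {s0, s1, s3, s6}): φ is true.
  s6 (successors {s0, s2, s4, s5, s6}): φ is true.
For instance, at s6:
  At s6: []([][]<>r | r) requires [][]<>r | r at every successor {s0, s2, s4, s5, s6}.
    At s0: [][]<>r | r is true.
    At s2: [][]<>r | r is true.
    At s4: [][]<>r | r is true.
    At s5: [][]<>r | r is true.
    At s6: [][]<>r | r is true.
  So []([][]<>r | r) is true at s6.
Satisfying worlds: {s0, s1, s2, s3, s4, s5, s6}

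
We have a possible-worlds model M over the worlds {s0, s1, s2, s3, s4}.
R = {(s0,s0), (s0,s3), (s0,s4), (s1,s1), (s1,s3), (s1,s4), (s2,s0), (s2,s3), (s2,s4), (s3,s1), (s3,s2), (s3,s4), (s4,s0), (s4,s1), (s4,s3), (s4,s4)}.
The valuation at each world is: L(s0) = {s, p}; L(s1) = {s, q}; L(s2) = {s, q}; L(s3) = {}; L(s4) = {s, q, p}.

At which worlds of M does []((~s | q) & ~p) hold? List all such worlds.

Let φ = []((~s | q) & ~p). Evaluate φ at each world:
  s0 (successors {s0, s3, s4}): φ is false.
  s1 (successors {s1, s3, s4}): φ is false.
  s2 (successors {s0, s3, s4}): φ is false.
  s3 (successors {s1, s2, s4}): φ is false.
  s4 (successors {s0, s1, s3, s4}): φ is false.
For instance, at s1:
  At s1: []((~s | q) & ~p) requires (~s | q) & ~p at every successor {s1, s3, s4}.
    (~s | q) & ~p fails at s4, so []((~s | q) & ~p) is false at s1.
Satisfying worlds: none.

none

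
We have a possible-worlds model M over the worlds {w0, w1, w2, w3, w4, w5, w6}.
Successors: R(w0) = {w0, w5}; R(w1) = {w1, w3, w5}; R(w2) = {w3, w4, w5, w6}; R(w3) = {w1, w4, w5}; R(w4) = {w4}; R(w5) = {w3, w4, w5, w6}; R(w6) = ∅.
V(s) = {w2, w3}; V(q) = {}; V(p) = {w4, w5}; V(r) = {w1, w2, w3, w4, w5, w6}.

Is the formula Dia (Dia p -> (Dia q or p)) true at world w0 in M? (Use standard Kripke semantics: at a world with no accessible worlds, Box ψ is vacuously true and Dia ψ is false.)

Yes

Recall that Dia ψ holds at a world iff ψ holds at some accessible world.
At w0: Dia (Dia p -> (Dia q or p)) requires Dia p -> (Dia q or p) at some successor in {w0, w5}.
  Dia p -> (Dia q or p) holds at w5, so Dia (Dia p -> (Dia q or p)) is true at w0.
    At w5: Dia p is true, Dia q or p is true, so Dia p -> (Dia q or p) is true.
      At w5: Dia p requires p at some successor in {w3, w4, w5, w6}.
        p holds at w4, so Dia p is true at w5.
      At w5: Dia q is false, p is true, so Dia q or p is true.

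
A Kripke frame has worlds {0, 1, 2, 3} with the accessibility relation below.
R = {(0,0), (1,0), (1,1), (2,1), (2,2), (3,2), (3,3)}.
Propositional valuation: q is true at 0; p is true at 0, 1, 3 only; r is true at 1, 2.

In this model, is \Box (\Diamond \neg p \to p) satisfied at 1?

At 1: \Box (\Diamond \neg p \to p) requires \Diamond \neg p \to p at every successor {0, 1}.
    At 0: \Diamond \neg p is false, p is true, so \Diamond \neg p \to p is true.
      At 0: \Diamond \neg p requires \neg p at some successor in {0}.
        At 0: \neg p is false.
      So \Diamond \neg p is false at 0.
    At 1: \Diamond \neg p is false, p is true, so \Diamond \neg p \to p is true.
      At 1: \Diamond \neg p requires \neg p at some successor in {0, 1}.
        At 0: \neg p is false.
        At 1: \neg p is false.
      So \Diamond \neg p is false at 1.
So \Box (\Diamond \neg p \to p) is true at 1.

Yes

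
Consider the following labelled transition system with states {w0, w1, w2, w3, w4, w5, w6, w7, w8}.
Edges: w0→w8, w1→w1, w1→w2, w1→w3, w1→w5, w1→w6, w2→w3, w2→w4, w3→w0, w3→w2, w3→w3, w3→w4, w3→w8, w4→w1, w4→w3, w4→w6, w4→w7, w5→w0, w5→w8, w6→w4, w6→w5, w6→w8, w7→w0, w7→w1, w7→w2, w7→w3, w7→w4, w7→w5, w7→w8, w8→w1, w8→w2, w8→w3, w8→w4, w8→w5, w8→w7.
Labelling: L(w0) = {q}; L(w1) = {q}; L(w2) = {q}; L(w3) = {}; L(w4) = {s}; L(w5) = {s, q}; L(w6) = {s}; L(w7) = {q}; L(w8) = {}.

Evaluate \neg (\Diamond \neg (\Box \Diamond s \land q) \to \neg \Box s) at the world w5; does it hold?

No

Recall that \Box ψ holds at a world iff ψ holds at every accessible world, and \Diamond ψ holds iff ψ holds at some accessible world.
At w5: \Diamond \neg (\Box \Diamond s \land q) \to \neg \Box s is true, so \neg (\Diamond \neg (\Box \Diamond s \land q) \to \neg \Box s) is false.
  At w5: \Diamond \neg (\Box \Diamond s \land q) is true, \neg \Box s is true, so \Diamond \neg (\Box \Diamond s \land q) \to \neg \Box s is true.
    At w5: \Diamond \neg (\Box \Diamond s \land q) requires \neg (\Box \Diamond s \land q) at some successor in {w0, w8}.
      \neg (\Box \Diamond s \land q) holds at w8, so \Diamond \neg (\Box \Diamond s \land q) is true at w5.
    At w5: \Box s is false, so \neg \Box s is true.
      At w5: \Box s requires s at every successor {w0, w8}.
        s fails at w0, so \Box s is false at w5.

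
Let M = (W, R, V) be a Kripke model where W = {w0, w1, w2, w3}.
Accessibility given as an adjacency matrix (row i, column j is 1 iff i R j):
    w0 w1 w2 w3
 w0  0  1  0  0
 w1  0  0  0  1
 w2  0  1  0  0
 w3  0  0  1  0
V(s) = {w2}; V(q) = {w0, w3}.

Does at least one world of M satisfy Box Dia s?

Let φ = Box Dia s. Evaluate φ at each world:
  w0 (successors {w1}): φ is false.
  w1 (successors {w3}): φ is true.
  w2 (successors {w1}): φ is false.
  w3 (successors {w2}): φ is false.
Detail at w1 (witness):
  At w1: Box Dia s requires Dia s at every successor {w3}.
      At w3: Dia s requires s at some successor in {w2}.
        s holds at w2, so Dia s is true at w3.
  So Box Dia s is true at w1.

Yes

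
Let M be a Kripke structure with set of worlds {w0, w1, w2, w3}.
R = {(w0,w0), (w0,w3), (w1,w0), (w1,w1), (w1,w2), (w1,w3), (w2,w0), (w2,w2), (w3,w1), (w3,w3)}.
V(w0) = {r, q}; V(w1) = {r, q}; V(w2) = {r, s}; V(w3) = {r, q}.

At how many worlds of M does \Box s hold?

0

Recall that \Box ψ holds at a world iff ψ holds at every accessible world, and \Diamond ψ holds iff ψ holds at some accessible world.
Let φ = \Box s. Evaluate φ at each world:
  w0 (successors {w0, w3}): φ is false.
  w1 (successors {w0, w1, w2, w3}): φ is false.
  w2 (successors {w0, w2}): φ is false.
  w3 (successors {w1, w3}): φ is false.
For instance, at w0:
  At w0: \Box s requires s at every successor {w0, w3}.
    s fails at w0, so \Box s is false at w0.
Satisfying worlds: none.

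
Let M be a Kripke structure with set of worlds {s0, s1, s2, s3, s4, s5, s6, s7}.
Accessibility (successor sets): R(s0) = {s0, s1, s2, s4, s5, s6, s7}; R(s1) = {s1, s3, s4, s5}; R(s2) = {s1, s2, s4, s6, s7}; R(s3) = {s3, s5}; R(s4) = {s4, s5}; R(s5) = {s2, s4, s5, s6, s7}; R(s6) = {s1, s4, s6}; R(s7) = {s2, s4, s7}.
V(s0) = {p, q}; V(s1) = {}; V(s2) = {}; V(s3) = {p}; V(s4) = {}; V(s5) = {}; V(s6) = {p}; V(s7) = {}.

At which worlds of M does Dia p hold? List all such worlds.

s0, s1, s2, s3, s5, s6

Let φ = Dia p. Evaluate φ at each world:
  s0 (successors {s0, s1, s2, s4, s5, s6, s7}): φ is true.
  s1 (successors {s1, s3, s4, s5}): φ is true.
  s2 (successors {s1, s2, s4, s6, s7}): φ is true.
  s3 (successors {s3, s5}): φ is true.
  s4 (successors {s4, s5}): φ is false.
  s5 (successors {s2, s4, s5, s6, s7}): φ is true.
  s6 (successors {s1, s4, s6}): φ is true.
  s7 (successors {s2, s4, s7}): φ is false.
For instance, at s3:
  At s3: Dia p requires p at some successor in {s3, s5}.
    p holds at s3, so Dia p is true at s3.
Satisfying worlds: {s0, s1, s2, s3, s5, s6}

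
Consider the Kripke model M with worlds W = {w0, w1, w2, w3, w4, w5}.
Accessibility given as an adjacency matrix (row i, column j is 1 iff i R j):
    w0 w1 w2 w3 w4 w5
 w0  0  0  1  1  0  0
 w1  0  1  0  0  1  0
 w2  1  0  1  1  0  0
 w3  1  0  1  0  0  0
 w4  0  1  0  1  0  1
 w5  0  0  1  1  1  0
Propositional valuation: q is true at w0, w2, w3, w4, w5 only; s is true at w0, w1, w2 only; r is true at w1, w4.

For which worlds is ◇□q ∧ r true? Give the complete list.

w4

Let φ = ◇□q ∧ r. Evaluate φ at each world:
  w0 (successors {w2, w3}): φ is false.
  w1 (successors {w1, w4}): φ is false.
  w2 (successors {w0, w2, w3}): φ is false.
  w3 (successors {w0, w2}): φ is false.
  w4 (successors {w1, w3, w5}): φ is true.
  w5 (successors {w2, w3, w4}): φ is false.
For instance, at w5:
  At w5: ◇□q is true, r is false, so ◇□q ∧ r is false.
    At w5: ◇□q requires □q at some successor in {w2, w3, w4}.
      □q holds at w2, so ◇□q is true at w5.
Satisfying worlds: {w4}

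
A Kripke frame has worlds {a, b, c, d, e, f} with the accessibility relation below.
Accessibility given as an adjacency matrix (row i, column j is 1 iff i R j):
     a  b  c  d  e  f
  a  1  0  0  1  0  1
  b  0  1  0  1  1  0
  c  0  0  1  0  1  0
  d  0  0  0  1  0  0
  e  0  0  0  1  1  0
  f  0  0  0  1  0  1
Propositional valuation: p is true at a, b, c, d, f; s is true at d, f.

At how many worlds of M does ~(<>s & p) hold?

2

Let φ = ~(<>s & p). Evaluate φ at each world:
  a (successors {a, d, f}): φ is false.
  b (successors {b, d, e}): φ is false.
  c (successors {c, e}): φ is true.
  d (successors {d}): φ is false.
  e (successors {d, e}): φ is true.
  f (successors {d, f}): φ is false.
For instance, at e:
  At e: <>s & p is false, so ~(<>s & p) is true.
    At e: <>s is true, p is false, so <>s & p is false.
      At e: <>s requires s at some successor in {d, e}.
        s holds at d, so <>s is true at e.
Satisfying worlds: {c, e}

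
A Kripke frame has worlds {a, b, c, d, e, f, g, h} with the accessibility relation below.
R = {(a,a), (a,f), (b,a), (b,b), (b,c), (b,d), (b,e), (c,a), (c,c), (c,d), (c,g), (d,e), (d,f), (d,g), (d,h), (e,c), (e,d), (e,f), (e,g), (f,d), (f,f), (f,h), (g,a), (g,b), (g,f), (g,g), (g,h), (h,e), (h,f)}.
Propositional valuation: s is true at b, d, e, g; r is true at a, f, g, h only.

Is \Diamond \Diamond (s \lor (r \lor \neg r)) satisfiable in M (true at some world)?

Let φ = \Diamond \Diamond (s \lor (r \lor \neg r)). Evaluate φ at each world:
  a (successors {a, f}): φ is true.
  b (successors {a, b, c, d, e}): φ is true.
  c (successors {a, c, d, g}): φ is true.
  d (successors {e, f, g, h}): φ is true.
  e (successors {c, d, f, g}): φ is true.
  f (successors {d, f, h}): φ is true.
  g (successors {a, b, f, g, h}): φ is true.
  h (successors {e, f}): φ is true.
Detail at a (witness):
  At a: \Diamond \Diamond (s \lor (r \lor \neg r)) requires \Diamond (s \lor (r \lor \neg r)) at some successor in {a, f}.
    \Diamond (s \lor (r \lor \neg r)) holds at a, so \Diamond \Diamond (s \lor (r \lor \neg r)) is true at a.
      At a: \Diamond (s \lor (r \lor \neg r)) requires s \lor (r \lor \neg r) at some successor in {a, f}.
        s \lor (r \lor \neg r) holds at a, so \Diamond (s \lor (r \lor \neg r)) is true at a.

Yes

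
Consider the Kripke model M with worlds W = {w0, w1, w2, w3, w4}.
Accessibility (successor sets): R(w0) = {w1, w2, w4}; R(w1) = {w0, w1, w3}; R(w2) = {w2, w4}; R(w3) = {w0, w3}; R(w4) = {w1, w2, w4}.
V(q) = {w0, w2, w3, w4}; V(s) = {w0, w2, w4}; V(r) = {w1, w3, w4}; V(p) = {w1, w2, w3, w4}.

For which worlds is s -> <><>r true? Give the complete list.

w0, w1, w2, w3, w4

Let φ = s -> <><>r. Evaluate φ at each world:
  w0 (successors {w1, w2, w4}): φ is true.
  w1 (successors {w0, w1, w3}): φ is true.
  w2 (successors {w2, w4}): φ is true.
  w3 (successors {w0, w3}): φ is true.
  w4 (successors {w1, w2, w4}): φ is true.
For instance, at w2:
  At w2: s is true, <><>r is true, so s -> <><>r is true.
    At w2: <><>r requires <>r at some successor in {w2, w4}.
      <>r holds at w2, so <><>r is true at w2.
Satisfying worlds: {w0, w1, w2, w3, w4}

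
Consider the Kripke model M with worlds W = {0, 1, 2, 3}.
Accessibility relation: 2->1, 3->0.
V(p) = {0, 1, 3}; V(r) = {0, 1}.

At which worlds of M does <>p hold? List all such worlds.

2, 3

Let φ = <>p. Evaluate φ at each world:
  0 (successors ∅): φ is false.
  1 (successors ∅): φ is false.
  2 (successors {1}): φ is true.
  3 (successors {0}): φ is true.
For instance, at 3:
  At 3: <>p requires p at some successor in {0}.
    p holds at 0, so <>p is true at 3.
Satisfying worlds: {2, 3}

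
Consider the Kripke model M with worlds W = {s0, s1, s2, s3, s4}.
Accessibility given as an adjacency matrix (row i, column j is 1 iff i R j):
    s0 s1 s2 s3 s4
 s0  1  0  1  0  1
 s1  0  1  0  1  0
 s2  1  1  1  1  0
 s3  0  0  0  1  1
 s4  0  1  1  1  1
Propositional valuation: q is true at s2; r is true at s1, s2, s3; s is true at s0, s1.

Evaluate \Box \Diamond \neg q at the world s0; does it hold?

At s0: \Box \Diamond \neg q requires \Diamond \neg q at every successor {s0, s2, s4}.
    At s0: \Diamond \neg q requires \neg q at some successor in {s0, s2, s4}.
      \neg q holds at s0, so \Diamond \neg q is true at s0.
    At s2: \Diamond \neg q requires \neg q at some successor in {s0, s1, s2, s3}.
      \neg q holds at s0, so \Diamond \neg q is true at s2.
    At s4: \Diamond \neg q requires \neg q at some successor in {s1, s2, s3, s4}.
      \neg q holds at s1, so \Diamond \neg q is true at s4.
So \Box \Diamond \neg q is true at s0.

Yes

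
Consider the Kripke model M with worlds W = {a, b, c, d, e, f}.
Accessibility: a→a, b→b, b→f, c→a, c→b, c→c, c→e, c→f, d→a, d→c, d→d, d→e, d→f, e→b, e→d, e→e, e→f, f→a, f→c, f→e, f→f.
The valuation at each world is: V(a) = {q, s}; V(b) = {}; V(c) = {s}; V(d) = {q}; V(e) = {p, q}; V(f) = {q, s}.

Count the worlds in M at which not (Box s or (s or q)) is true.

Let φ = not (Box s or (s or q)). Evaluate φ at each world:
  a (successors {a}): φ is false.
  b (successors {b, f}): φ is true.
  c (successors {a, b, c, e, f}): φ is false.
  d (successors {a, c, d, e, f}): φ is false.
  e (successors {b, d, e, f}): φ is false.
  f (successors {a, c, e, f}): φ is false.
For instance, at b:
  At b: Box s or (s or q) is false, so not (Box s or (s or q)) is true.
    At b: Box s is false, s or q is false, so Box s or (s or q) is false.
      At b: Box s requires s at every successor {b, f}.
        s fails at b, so Box s is false at b.
Satisfying worlds: {b}

1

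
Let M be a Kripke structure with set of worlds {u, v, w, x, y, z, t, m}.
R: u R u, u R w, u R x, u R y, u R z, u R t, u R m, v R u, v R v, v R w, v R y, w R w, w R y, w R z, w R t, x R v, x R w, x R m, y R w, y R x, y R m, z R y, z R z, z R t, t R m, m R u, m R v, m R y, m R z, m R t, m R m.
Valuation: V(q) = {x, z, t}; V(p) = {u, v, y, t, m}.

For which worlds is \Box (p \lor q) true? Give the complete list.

Let φ = \Box (p \lor q). Evaluate φ at each world:
  u (successors {u, w, x, y, z, t, m}): φ is false.
  v (successors {u, v, w, y}): φ is false.
  w (successors {w, y, z, t}): φ is false.
  x (successors {v, w, m}): φ is false.
  y (successors {w, x, m}): φ is false.
  z (successors {y, z, t}): φ is true.
  t (successors {m}): φ is true.
  m (successors {u, v, y, z, t, m}): φ is true.
For instance, at x:
  At x: \Box (p \lor q) requires p \lor q at every successor {v, w, m}.
    p \lor q fails at w, so \Box (p \lor q) is false at x.
Satisfying worlds: {z, t, m}

z, t, m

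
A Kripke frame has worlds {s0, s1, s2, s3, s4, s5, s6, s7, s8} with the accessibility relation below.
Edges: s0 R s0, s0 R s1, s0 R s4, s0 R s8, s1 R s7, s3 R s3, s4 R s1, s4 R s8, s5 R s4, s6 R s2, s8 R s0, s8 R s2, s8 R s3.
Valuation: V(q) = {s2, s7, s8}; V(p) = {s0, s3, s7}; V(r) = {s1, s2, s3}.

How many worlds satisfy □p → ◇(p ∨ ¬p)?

7

Let φ = □p → ◇(p ∨ ¬p). Evaluate φ at each world:
  s0 (successors {s0, s1, s4, s8}): φ is true.
  s1 (successors {s7}): φ is true.
  s2 (successors ∅): φ is false.
  s3 (successors {s3}): φ is true.
  s4 (successors {s1, s8}): φ is true.
  s5 (successors {s4}): φ is true.
  s6 (successors {s2}): φ is true.
  s7 (successors ∅): φ is false.
  s8 (successors {s0, s2, s3}): φ is true.
For instance, at s1:
  At s1: □p is true, ◇(p ∨ ¬p) is true, so □p → ◇(p ∨ ¬p) is true.
    At s1: □p requires p at every successor {s7}.
      At s7: p is true.
    So □p is true at s1.
    At s1: ◇(p ∨ ¬p) requires p ∨ ¬p at some successor in {s7}.
      p ∨ ¬p holds at s7, so ◇(p ∨ ¬p) is true at s1.
Satisfying worlds: {s0, s1, s3, s4, s5, s6, s8}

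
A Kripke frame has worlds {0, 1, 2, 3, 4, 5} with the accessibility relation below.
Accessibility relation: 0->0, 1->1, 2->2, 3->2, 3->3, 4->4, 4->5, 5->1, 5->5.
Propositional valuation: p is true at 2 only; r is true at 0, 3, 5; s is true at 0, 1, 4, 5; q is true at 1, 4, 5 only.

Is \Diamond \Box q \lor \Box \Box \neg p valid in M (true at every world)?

No

Let φ = \Diamond \Box q \lor \Box \Box \neg p. Evaluate φ at each world:
  0 (successors {0}): φ is true.
  1 (successors {1}): φ is true.
  2 (successors {2}): φ is false.
  3 (successors {2, 3}): φ is false.
  4 (successors {4, 5}): φ is true.
  5 (successors {1, 5}): φ is true.
Detail at 2 (counterexample):
  At 2: \Diamond \Box q is false, \Box \Box \neg p is false, so \Diamond \Box q \lor \Box \Box \neg p is false.
    At 2: \Diamond \Box q requires \Box q at some successor in {2}.
      At 2: \Box q is false.
    So \Diamond \Box q is false at 2.
    At 2: \Box \Box \neg p requires \Box \neg p at every successor {2}.
      \Box \neg p fails at 2, so \Box \Box \neg p is false at 2.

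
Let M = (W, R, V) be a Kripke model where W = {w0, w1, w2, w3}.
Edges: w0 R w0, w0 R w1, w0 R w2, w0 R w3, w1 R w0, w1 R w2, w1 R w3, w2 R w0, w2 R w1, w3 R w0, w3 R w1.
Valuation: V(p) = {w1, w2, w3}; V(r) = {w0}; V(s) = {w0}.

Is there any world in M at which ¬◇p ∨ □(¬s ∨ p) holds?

No

Recall that □ψ holds at a world iff ψ holds at every accessible world, and ◇ψ holds iff ψ holds at some accessible world.
Let φ = ¬◇p ∨ □(¬s ∨ p). Evaluate φ at each world:
  w0 (successors {w0, w1, w2, w3}): φ is false.
  w1 (successors {w0, w2, w3}): φ is false.
  w2 (successors {w0, w1}): φ is false.
  w3 (successors {w0, w1}): φ is false.
For instance, at w1:
  At w1: ¬◇p is false, □(¬s ∨ p) is false, so ¬◇p ∨ □(¬s ∨ p) is false.
    At w1: ◇p is true, so ¬◇p is false.
      At w1: ◇p requires p at some successor in {w0, w2, w3}.
        p holds at w2, so ◇p is true at w1.
    At w1: □(¬s ∨ p) requires ¬s ∨ p at every successor {w0, w2, w3}.
      ¬s ∨ p fails at w0, so □(¬s ∨ p) is false at w1.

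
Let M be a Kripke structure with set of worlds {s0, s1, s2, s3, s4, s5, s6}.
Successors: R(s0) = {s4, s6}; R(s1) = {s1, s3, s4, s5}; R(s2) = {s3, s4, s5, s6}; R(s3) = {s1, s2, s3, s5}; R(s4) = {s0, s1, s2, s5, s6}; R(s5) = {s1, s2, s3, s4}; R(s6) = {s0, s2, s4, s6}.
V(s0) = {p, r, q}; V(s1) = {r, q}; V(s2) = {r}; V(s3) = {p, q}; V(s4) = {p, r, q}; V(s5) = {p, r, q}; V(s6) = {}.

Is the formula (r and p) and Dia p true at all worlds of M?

Let φ = (r and p) and Dia p. Evaluate φ at each world:
  s0 (successors {s4, s6}): φ is true.
  s1 (successors {s1, s3, s4, s5}): φ is false.
  s2 (successors {s3, s4, s5, s6}): φ is false.
  s3 (successors {s1, s2, s3, s5}): φ is false.
  s4 (successors {s0, s1, s2, s5, s6}): φ is true.
  s5 (successors {s1, s2, s3, s4}): φ is true.
  s6 (successors {s0, s2, s4, s6}): φ is false.
Detail at s1 (counterexample):
  At s1: r and p is false, Dia p is true, so (r and p) and Dia p is false.
    At s1: Dia p requires p at some successor in {s1, s3, s4, s5}.
      p holds at s3, so Dia p is true at s1.

No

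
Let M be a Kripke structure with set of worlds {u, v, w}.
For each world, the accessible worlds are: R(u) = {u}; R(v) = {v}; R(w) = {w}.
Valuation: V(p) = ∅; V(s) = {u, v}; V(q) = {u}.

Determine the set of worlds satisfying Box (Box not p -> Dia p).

Recall that Box ψ holds at a world iff ψ holds at every accessible world, and Dia ψ holds iff ψ holds at some accessible world.
Let φ = Box (Box not p -> Dia p). Evaluate φ at each world:
  u (successors {u}): φ is false.
  v (successors {v}): φ is false.
  w (successors {w}): φ is false.
For instance, at w:
  At w: Box (Box not p -> Dia p) requires Box not p -> Dia p at every successor {w}.
    Box not p -> Dia p fails at w, so Box (Box not p -> Dia p) is false at w.
      At w: Box not p is true, Dia p is false, so Box not p -> Dia p is false.
Satisfying worlds: none.

none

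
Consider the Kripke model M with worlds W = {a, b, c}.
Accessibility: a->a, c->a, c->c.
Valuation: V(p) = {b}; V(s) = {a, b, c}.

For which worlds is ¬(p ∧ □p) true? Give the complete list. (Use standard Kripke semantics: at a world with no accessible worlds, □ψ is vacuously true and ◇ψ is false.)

Let φ = ¬(p ∧ □p). Evaluate φ at each world:
  a (successors {a}): φ is true.
  b (successors ∅): φ is false.
  c (successors {a, c}): φ is true.
For instance, at c:
  At c: p ∧ □p is false, so ¬(p ∧ □p) is true.
    At c: p is false, □p is false, so p ∧ □p is false.
      At c: □p requires p at every successor {a, c}.
        p fails at a, so □p is false at c.
Satisfying worlds: {a, c}

a, c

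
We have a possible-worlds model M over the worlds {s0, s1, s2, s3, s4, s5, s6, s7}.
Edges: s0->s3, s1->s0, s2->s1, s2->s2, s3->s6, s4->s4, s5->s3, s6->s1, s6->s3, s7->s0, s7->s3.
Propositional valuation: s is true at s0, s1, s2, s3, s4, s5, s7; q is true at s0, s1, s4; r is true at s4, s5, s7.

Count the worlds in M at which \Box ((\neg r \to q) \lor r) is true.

Let φ = \Box ((\neg r \to q) \lor r). Evaluate φ at each world:
  s0 (successors {s3}): φ is false.
  s1 (successors {s0}): φ is true.
  s2 (successors {s1, s2}): φ is false.
  s3 (successors {s6}): φ is false.
  s4 (successors {s4}): φ is true.
  s5 (successors {s3}): φ is false.
  s6 (successors {s1, s3}): φ is false.
  s7 (successors {s0, s3}): φ is false.
For instance, at s5:
  At s5: \Box ((\neg r \to q) \lor r) requires (\neg r \to q) \lor r at every successor {s3}.
    (\neg r \to q) \lor r fails at s3, so \Box ((\neg r \to q) \lor r) is false at s5.
Satisfying worlds: {s1, s4}

2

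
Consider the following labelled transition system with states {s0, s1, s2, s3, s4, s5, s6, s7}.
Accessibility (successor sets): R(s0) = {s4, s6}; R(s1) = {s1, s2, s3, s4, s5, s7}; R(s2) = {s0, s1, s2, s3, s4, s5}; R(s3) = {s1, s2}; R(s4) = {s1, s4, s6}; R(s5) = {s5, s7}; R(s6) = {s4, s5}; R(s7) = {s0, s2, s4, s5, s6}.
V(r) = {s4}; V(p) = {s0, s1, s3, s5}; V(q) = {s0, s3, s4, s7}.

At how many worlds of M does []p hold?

0

Let φ = []p. Evaluate φ at each world:
  s0 (successors {s4, s6}): φ is false.
  s1 (successors {s1, s2, s3, s4, s5, s7}): φ is false.
  s2 (successors {s0, s1, s2, s3, s4, s5}): φ is false.
  s3 (successors {s1, s2}): φ is false.
  s4 (successors {s1, s4, s6}): φ is false.
  s5 (successors {s5, s7}): φ is false.
  s6 (successors {s4, s5}): φ is false.
  s7 (successors {s0, s2, s4, s5, s6}): φ is false.
For instance, at s7:
  At s7: []p requires p at every successor {s0, s2, s4, s5, s6}.
    p fails at s2, so []p is false at s7.
Satisfying worlds: none.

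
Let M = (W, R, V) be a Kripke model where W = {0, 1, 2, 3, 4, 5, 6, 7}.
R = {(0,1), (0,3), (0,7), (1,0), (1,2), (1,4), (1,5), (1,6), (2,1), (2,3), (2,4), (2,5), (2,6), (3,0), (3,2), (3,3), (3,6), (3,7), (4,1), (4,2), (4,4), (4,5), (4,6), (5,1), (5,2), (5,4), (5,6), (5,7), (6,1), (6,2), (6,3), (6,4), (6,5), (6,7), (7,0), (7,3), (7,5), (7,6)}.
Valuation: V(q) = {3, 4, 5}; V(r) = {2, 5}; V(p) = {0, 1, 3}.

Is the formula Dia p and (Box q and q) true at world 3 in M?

No

At 3: Dia p is true, Box q and q is false, so Dia p and (Box q and q) is false.
  At 3: Dia p requires p at some successor in {0, 2, 3, 6, 7}.
    p holds at 0, so Dia p is true at 3.
  At 3: Box q is false, q is true, so Box q and q is false.
    At 3: Box q requires q at every successor {0, 2, 3, 6, 7}.
      q fails at 0, so Box q is false at 3.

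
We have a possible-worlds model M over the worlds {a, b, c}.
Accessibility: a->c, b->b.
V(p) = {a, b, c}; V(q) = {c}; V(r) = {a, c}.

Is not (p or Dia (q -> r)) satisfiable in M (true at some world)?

Let φ = not (p or Dia (q -> r)). Evaluate φ at each world:
  a (successors {c}): φ is false.
  b (successors {b}): φ is false.
  c (successors ∅): φ is false.
For instance, at b:
  At b: p or Dia (q -> r) is true, so not (p or Dia (q -> r)) is false.
    At b: p is true, Dia (q -> r) is true, so p or Dia (q -> r) is true.
      At b: Dia (q -> r) requires q -> r at some successor in {b}.
        q -> r holds at b, so Dia (q -> r) is true at b.

No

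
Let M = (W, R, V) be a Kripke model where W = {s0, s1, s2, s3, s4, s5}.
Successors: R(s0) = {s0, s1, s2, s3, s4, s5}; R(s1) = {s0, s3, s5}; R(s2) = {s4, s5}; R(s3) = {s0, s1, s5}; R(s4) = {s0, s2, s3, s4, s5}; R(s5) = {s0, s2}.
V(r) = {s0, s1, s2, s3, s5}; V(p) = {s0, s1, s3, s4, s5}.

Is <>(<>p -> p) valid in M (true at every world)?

Let φ = <>(<>p -> p). Evaluate φ at each world:
  s0 (successors {s0, s1, s2, s3, s4, s5}): φ is true.
  s1 (successors {s0, s3, s5}): φ is true.
  s2 (successors {s4, s5}): φ is true.
  s3 (successors {s0, s1, s5}): φ is true.
  s4 (successors {s0, s2, s3, s4, s5}): φ is true.
  s5 (successors {s0, s2}): φ is true.
For instance, at s4:
  At s4: <>(<>p -> p) requires <>p -> p at some successor in {s0, s2, s3, s4, s5}.
    <>p -> p holds at s0, so <>(<>p -> p) is true at s4.
      At s0: <>p is true, p is true, so <>p -> p is true.

Yes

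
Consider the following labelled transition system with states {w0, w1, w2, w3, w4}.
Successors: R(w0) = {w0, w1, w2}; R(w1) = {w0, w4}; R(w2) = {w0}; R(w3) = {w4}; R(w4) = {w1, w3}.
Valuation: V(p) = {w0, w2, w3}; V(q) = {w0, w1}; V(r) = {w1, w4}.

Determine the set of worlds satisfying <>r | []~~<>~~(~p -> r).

w0, w1, w2, w3, w4

Let φ = <>r | []~~<>~~(~p -> r). Evaluate φ at each world:
  w0 (successors {w0, w1, w2}): φ is true.
  w1 (successors {w0, w4}): φ is true.
  w2 (successors {w0}): φ is true.
  w3 (successors {w4}): φ is true.
  w4 (successors {w1, w3}): φ is true.
For instance, at w0:
  At w0: <>r is true, []~~<>~~(~p -> r) is true, so <>r | []~~<>~~(~p -> r) is true.
    At w0: <>r requires r at some successor in {w0, w1, w2}.
      r holds at w1, so <>r is true at w0.
    At w0: []~~<>~~(~p -> r) requires ~~<>~~(~p -> r) at every successor {w0, w1, w2}.
      At w0: ~~<>~~(~p -> r) is true.
      At w1: ~~<>~~(~p -> r) is true.
      At w2: ~~<>~~(~p -> r) is true.
    So []~~<>~~(~p -> r) is true at w0.
Satisfying worlds: {w0, w1, w2, w3, w4}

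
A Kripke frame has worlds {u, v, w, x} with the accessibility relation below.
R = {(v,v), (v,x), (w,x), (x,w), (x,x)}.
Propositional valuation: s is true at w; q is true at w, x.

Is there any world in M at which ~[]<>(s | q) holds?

No

Let φ = ~[]<>(s | q). Evaluate φ at each world:
  u (successors ∅): φ is false.
  v (successors {v, x}): φ is false.
  w (successors {x}): φ is false.
  x (successors {w, x}): φ is false.
For instance, at x:
  At x: []<>(s | q) is true, so ~[]<>(s | q) is false.
    At x: []<>(s | q) requires <>(s | q) at every successor {w, x}.
      At w: <>(s | q) is true.
      At x: <>(s | q) is true.
    So []<>(s | q) is true at x.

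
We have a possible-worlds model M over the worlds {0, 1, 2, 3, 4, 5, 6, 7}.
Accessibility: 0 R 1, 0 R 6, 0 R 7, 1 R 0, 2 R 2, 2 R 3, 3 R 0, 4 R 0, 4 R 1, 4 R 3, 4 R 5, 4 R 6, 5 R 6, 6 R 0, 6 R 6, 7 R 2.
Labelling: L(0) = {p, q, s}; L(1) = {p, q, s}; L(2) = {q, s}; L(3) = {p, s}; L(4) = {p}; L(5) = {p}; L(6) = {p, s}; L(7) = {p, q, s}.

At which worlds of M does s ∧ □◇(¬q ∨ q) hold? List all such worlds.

0, 1, 2, 3, 6, 7

Let φ = s ∧ □◇(¬q ∨ q). Evaluate φ at each world:
  0 (successors {1, 6, 7}): φ is true.
  1 (successors {0}): φ is true.
  2 (successors {2, 3}): φ is true.
  3 (successors {0}): φ is true.
  4 (successors {0, 1, 3, 5, 6}): φ is false.
  5 (successors {6}): φ is false.
  6 (successors {0, 6}): φ is true.
  7 (successors {2}): φ is true.
For instance, at 7:
  At 7: s is true, □◇(¬q ∨ q) is true, so s ∧ □◇(¬q ∨ q) is true.
    At 7: □◇(¬q ∨ q) requires ◇(¬q ∨ q) at every successor {2}.
      At 2: ◇(¬q ∨ q) is true.
    So □◇(¬q ∨ q) is true at 7.
Satisfying worlds: {0, 1, 2, 3, 6, 7}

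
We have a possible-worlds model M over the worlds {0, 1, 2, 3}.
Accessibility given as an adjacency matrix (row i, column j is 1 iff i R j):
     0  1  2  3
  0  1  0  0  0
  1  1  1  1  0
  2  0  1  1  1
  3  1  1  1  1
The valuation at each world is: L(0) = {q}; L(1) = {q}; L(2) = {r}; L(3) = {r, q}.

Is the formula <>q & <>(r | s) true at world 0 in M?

At 0: <>q is true, <>(r | s) is false, so <>q & <>(r | s) is false.
  At 0: <>q requires q at some successor in {0}.
    q holds at 0, so <>q is true at 0.
  At 0: <>(r | s) requires r | s at some successor in {0}.
    At 0: r | s is false.
  So <>(r | s) is false at 0.

No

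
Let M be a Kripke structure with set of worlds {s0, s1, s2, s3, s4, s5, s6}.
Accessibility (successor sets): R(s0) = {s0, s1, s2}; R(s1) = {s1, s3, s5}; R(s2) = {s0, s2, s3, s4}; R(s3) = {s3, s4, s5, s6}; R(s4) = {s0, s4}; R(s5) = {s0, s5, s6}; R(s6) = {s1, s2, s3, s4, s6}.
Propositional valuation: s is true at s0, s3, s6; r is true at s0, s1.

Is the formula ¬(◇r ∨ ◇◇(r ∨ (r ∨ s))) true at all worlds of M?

No

Let φ = ¬(◇r ∨ ◇◇(r ∨ (r ∨ s))). Evaluate φ at each world:
  s0 (successors {s0, s1, s2}): φ is false.
  s1 (successors {s1, s3, s5}): φ is false.
  s2 (successors {s0, s2, s3, s4}): φ is false.
  s3 (successors {s3, s4, s5, s6}): φ is false.
  s4 (successors {s0, s4}): φ is false.
  s5 (successors {s0, s5, s6}): φ is false.
  s6 (successors {s1, s2, s3, s4, s6}): φ is false.
Detail at s0 (counterexample):
  At s0: ◇r ∨ ◇◇(r ∨ (r ∨ s)) is true, so ¬(◇r ∨ ◇◇(r ∨ (r ∨ s))) is false.
    At s0: ◇r is true, ◇◇(r ∨ (r ∨ s)) is true, so ◇r ∨ ◇◇(r ∨ (r ∨ s)) is true.
      At s0: ◇r requires r at some successor in {s0, s1, s2}.
        r holds at s0, so ◇r is true at s0.
      At s0: ◇◇(r ∨ (r ∨ s)) requires ◇(r ∨ (r ∨ s)) at some successor in {s0, s1, s2}.
        ◇(r ∨ (r ∨ s)) holds at s0, so ◇◇(r ∨ (r ∨ s)) is true at s0.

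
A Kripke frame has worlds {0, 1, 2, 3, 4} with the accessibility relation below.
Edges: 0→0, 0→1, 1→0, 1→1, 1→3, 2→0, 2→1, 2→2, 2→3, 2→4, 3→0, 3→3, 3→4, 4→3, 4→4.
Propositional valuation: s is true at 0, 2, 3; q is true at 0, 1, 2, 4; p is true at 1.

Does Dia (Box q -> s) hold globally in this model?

Recall that Box ψ holds at a world iff ψ holds at every accessible world, and Dia ψ holds iff ψ holds at some accessible world.
Let φ = Dia (Box q -> s). Evaluate φ at each world:
  0 (successors {0, 1}): φ is true.
  1 (successors {0, 1, 3}): φ is true.
  2 (successors {0, 1, 2, 3, 4}): φ is true.
  3 (successors {0, 3, 4}): φ is true.
  4 (successors {3, 4}): φ is true.
For instance, at 2:
  At 2: Dia (Box q -> s) requires Box q -> s at some successor in {0, 1, 2, 3, 4}.
    Box q -> s holds at 0, so Dia (Box q -> s) is true at 2.
      At 0: Box q is true, s is true, so Box q -> s is true.

Yes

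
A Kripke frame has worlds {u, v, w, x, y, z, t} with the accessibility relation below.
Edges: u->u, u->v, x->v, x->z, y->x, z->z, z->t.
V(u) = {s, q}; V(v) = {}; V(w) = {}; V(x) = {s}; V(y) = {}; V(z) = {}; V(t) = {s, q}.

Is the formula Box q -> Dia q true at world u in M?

Yes

At u: Box q is false, Dia q is true, so Box q -> Dia q is true.
  At u: Box q requires q at every successor {u, v}.
    q fails at v, so Box q is false at u.
  At u: Dia q requires q at some successor in {u, v}.
    q holds at u, so Dia q is true at u.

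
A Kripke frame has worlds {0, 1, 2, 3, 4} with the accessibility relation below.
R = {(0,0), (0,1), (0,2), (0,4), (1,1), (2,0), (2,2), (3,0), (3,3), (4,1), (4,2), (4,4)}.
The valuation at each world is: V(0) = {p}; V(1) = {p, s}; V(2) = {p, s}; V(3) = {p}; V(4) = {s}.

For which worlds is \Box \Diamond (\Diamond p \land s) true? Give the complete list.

0, 1, 2, 4

Let φ = \Box \Diamond (\Diamond p \land s). Evaluate φ at each world:
  0 (successors {0, 1, 2, 4}): φ is true.
  1 (successors {1}): φ is true.
  2 (successors {0, 2}): φ is true.
  3 (successors {0, 3}): φ is false.
  4 (successors {1, 2, 4}): φ is true.
For instance, at 0:
  At 0: \Box \Diamond (\Diamond p \land s) requires \Diamond (\Diamond p \land s) at every successor {0, 1, 2, 4}.
    At 0: \Diamond (\Diamond p \land s) is true.
    At 1: \Diamond (\Diamond p \land s) is true.
    At 2: \Diamond (\Diamond p \land s) is true.
    At 4: \Diamond (\Diamond p \land s) is true.
  So \Box \Diamond (\Diamond p \land s) is true at 0.
Satisfying worlds: {0, 1, 2, 4}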